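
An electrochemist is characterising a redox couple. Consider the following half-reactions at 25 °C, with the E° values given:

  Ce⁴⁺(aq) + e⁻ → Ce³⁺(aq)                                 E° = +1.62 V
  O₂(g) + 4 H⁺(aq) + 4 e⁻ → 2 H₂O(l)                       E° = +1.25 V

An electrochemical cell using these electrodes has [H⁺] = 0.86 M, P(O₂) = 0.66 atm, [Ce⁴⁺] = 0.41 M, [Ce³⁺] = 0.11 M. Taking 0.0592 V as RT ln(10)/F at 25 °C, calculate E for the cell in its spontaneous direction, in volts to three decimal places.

Ce⁴⁺/Ce³⁺ is the cathode (higher E°), O₂/H₂O the anode: E°cell = +1.62 − (+1.25) = +0.37 V, n = 4.
Overall: 4 Ce⁴⁺(aq) + 2 H₂O(l) → 4 Ce³⁺(aq) + O₂(g) + 4 H⁺(aq)
Q = [Ce³⁺]^4·P(O₂)·[H⁺]^4 / ([Ce⁴⁺]^4); log Q = -2.728.
E = E° − (0.0592/n) log Q = +0.37 − (0.0592/4)(-2.728) = +0.410 V.

+0.410 V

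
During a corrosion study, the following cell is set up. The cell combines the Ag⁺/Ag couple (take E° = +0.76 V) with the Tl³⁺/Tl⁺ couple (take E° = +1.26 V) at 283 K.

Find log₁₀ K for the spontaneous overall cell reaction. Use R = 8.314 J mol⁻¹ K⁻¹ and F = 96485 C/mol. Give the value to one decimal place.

Cathode: Tl³⁺/Tl⁺; anode: Ag⁺/Ag. E°cell = (+1.26) − (+0.76) = +0.50 V, with n = 2.
ΔG° = −nFE° = −RT ln K, so ln K = nFE°/(RT) = (2)(96485)(+0.50) / ((8.314)(283)) = 41.008.
log₁₀ K = 41.008 / ln 10 = 17.8.

17.8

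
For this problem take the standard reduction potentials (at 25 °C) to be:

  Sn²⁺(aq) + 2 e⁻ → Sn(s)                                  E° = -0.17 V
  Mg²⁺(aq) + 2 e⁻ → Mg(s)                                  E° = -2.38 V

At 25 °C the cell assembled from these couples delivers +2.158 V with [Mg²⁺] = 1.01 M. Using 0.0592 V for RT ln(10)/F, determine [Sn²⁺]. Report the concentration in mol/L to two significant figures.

0.018 M

Sn²⁺/Sn is the cathode, Mg²⁺/Mg the anode: E°cell = +2.21 V, n = 2.
Overall reaction: Sn²⁺(aq) + Mg(s) → Sn(s) + Mg²⁺(aq); Q = [Mg²⁺]^1/[Sn²⁺]^1.
From E = E° − (0.0592/n) log Q: log Q = (E° − E)·n/0.0592 = (+2.21 − (+2.158))·2/0.0592 = 1.7568.
So 1·log[Sn²⁺] = 1·log(1.01) − log Q = 0.0043 − (1.7568) = -1.7525; [Sn²⁺] = 10^(-1.7525) ≈ 0.018 M.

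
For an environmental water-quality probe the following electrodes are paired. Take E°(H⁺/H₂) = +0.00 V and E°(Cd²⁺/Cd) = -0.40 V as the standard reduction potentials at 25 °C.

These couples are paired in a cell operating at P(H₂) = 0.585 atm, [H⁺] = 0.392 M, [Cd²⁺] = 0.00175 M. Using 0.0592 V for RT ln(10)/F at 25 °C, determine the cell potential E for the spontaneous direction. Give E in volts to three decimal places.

H⁺/H₂ is the cathode (higher E°), Cd²⁺/Cd the anode: E°cell = +0.00 − (-0.40) = +0.40 V, n = 2.
Overall: 2 H⁺(aq) + Cd(s) → H₂(g) + Cd²⁺(aq)
Q = P(H₂)·[Cd²⁺] / ([H⁺]^2); log Q = -2.176.
E = E° − (0.0592/n) log Q = +0.40 − (0.0592/2)(-2.176) = +0.464 V.

+0.464 V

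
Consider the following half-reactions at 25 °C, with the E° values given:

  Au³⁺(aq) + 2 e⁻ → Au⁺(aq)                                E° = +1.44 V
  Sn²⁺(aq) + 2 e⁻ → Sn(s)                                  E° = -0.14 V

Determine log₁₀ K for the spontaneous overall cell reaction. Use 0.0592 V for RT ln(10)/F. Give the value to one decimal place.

Cathode: Au³⁺/Au⁺; anode: Sn²⁺/Sn. E°cell = +1.58 V, n = 2.
log K = nE°cell / 0.0592 = (2)(+1.58) / 0.0592 = 53.4.

53.4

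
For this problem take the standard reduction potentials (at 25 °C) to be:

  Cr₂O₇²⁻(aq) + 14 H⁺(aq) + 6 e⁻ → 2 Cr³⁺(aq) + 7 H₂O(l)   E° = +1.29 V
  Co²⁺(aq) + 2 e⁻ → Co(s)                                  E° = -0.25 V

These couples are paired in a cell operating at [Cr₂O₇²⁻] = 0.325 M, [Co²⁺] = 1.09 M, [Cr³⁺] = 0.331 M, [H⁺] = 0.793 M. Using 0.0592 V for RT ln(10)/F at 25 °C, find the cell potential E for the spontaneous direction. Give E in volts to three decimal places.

Cr₂O₇²⁻/Cr³⁺ is the cathode (higher E°), Co²⁺/Co the anode: E°cell = +1.29 − (-0.25) = +1.54 V, n = 6.
Overall: Cr₂O₇²⁻(aq) + 14 H⁺(aq) + 3 Co(s) → 2 Cr³⁺(aq) + 7 H₂O(l) + 3 Co²⁺(aq)
Q = [Cr³⁺]^2·[Co²⁺]^3 / ([Cr₂O₇²⁻]·[H⁺]^14); log Q = 1.050.
E = E° − (0.0592/n) log Q = +1.54 − (0.0592/6)(1.050) = +1.530 V.

+1.530 V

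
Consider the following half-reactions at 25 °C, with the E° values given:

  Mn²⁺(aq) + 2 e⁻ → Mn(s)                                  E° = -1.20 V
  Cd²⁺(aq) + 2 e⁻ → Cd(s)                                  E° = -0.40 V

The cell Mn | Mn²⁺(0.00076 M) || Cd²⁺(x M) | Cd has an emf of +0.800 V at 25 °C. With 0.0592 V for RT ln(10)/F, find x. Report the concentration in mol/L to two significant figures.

0.00076 M

Cd²⁺/Cd is the cathode, Mn²⁺/Mn the anode: E°cell = +0.80 V, n = 2.
Overall reaction: Cd²⁺(aq) + Mn(s) → Cd(s) + Mn²⁺(aq); Q = [Mn²⁺]^1/[Cd²⁺]^1.
From E = E° − (0.0592/n) log Q: log Q = (E° − E)·n/0.0592 = (+0.80 − (+0.800))·2/0.0592 = 0.0000.
So 1·log[Cd²⁺] = 1·log(0.00076) − log Q = -3.1192 − (0.0000) = -3.1192; [Cd²⁺] = 10^(-3.1192) ≈ 0.00076 M.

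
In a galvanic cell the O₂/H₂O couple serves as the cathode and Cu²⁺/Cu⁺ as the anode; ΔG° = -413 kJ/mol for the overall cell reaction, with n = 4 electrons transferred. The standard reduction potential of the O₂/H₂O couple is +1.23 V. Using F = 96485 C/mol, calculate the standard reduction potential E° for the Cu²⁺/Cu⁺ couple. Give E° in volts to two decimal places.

+0.16 V

E°cell = −ΔG°/(nF) = −(-413×10³)/((4)(96485)) = +1.070 V.
Since O₂/H₂O is the cathode and Cu²⁺/Cu⁺ the anode, E°cell = E°(O₂/H₂O) − E°(Cu²⁺/Cu⁺).
So E°(Cu²⁺/Cu⁺) = E°(O₂/H₂O) − E°cell = (+1.23) − (+1.070) = +0.16 V.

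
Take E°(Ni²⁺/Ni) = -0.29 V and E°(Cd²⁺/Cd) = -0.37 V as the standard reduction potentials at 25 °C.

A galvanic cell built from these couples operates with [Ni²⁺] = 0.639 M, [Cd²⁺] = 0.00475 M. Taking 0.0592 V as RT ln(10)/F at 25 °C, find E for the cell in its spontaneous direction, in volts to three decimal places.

Ni²⁺/Ni is the cathode (higher E°), Cd²⁺/Cd the anode: E°cell = -0.29 − (-0.37) = +0.08 V, n = 2.
Overall: Ni²⁺(aq) + Cd(s) → Ni(s) + Cd²⁺(aq)
Q = [Cd²⁺] / ([Ni²⁺]); log Q = -2.129.
E = E° − (0.0592/n) log Q = +0.08 − (0.0592/2)(-2.129) = +0.143 V.

+0.143 V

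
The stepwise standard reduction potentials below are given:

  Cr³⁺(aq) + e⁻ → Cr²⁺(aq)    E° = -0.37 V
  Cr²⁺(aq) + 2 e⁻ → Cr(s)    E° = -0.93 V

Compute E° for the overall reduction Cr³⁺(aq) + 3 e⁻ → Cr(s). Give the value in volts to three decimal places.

-0.743 V

Standard free energies of sequential steps add: ΔG°₃ = ΔG°₁ + ΔG°₂, so n₃E°₃ = n₁E°₁ + n₂E°₂.
E°₃ = (1×-0.37 + 2×-0.93) / 3 = (-2.230) / 3 = -0.743 V.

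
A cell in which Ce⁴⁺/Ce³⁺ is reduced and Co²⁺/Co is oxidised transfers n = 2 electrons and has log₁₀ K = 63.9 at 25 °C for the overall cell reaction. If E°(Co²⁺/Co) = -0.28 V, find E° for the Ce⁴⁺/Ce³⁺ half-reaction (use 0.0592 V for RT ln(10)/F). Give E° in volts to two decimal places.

+1.61 V

E°cell = (0.0592/n)·log K = (0.0592/2)(63.9) = +1.891 V.
Since Ce⁴⁺/Ce³⁺ is the cathode and Co²⁺/Co the anode, E°cell = E°(Ce⁴⁺/Ce³⁺) − E°(Co²⁺/Co).
So E°(Ce⁴⁺/Ce³⁺) = E°cell + E°(Co²⁺/Co) = +1.891 + (-0.28) = +1.61 V.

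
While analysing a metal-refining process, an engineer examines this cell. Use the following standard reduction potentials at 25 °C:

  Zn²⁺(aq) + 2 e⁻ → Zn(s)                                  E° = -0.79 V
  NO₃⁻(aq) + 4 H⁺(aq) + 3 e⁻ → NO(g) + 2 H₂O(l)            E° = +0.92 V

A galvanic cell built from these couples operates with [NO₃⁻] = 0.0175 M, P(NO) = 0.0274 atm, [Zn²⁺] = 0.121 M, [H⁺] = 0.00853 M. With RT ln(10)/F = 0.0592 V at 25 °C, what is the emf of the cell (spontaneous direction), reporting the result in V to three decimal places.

+1.570 V

NO₃⁻/NO is the cathode (higher E°), Zn²⁺/Zn the anode: E°cell = +0.92 − (-0.79) = +1.71 V, n = 6.
Overall: 2 NO₃⁻(aq) + 8 H⁺(aq) + 3 Zn(s) → 2 NO(g) + 4 H₂O(l) + 3 Zn²⁺(aq)
Q = P(NO)^2·[Zn²⁺]^3 / ([NO₃⁻]^2·[H⁺]^8); log Q = 14.190.
E = E° − (0.0592/n) log Q = +1.71 − (0.0592/6)(14.190) = +1.570 V.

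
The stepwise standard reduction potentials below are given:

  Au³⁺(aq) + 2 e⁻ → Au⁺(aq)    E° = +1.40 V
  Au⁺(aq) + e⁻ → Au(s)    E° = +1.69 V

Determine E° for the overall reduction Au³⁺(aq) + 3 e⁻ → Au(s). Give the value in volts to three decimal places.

Since ΔG° = −nFE° is additive over sequential reductions, n₃E°₃ = n₁E°₁ + n₂E°₂.
E°₃ = (2×+1.40 + 1×+1.69) / 3 = (+4.490) / 3 = +1.497 V.
E° values themselves are not directly additive — weighting by electron count is essential.

+1.497 V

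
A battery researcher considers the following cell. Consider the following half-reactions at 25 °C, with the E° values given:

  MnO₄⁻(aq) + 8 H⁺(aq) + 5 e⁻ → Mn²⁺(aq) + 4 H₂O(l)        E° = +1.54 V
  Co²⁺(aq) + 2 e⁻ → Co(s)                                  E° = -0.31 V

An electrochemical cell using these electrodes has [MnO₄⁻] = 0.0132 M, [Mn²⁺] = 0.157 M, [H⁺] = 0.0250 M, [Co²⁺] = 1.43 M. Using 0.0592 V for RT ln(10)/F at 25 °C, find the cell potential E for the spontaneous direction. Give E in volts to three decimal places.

MnO₄⁻/Mn²⁺ is the cathode (higher E°), Co²⁺/Co the anode: E°cell = +1.54 − (-0.31) = +1.85 V, n = 10.
Overall: 2 MnO₄⁻(aq) + 16 H⁺(aq) + 5 Co(s) → 2 Mn²⁺(aq) + 8 H₂O(l) + 5 Co²⁺(aq)
Q = [Mn²⁺]^2·[Co²⁺]^5 / ([MnO₄⁻]^2·[H⁺]^16); log Q = 28.560.
E = E° − (0.0592/n) log Q = +1.85 − (0.0592/10)(28.560) = +1.681 V.

+1.681 V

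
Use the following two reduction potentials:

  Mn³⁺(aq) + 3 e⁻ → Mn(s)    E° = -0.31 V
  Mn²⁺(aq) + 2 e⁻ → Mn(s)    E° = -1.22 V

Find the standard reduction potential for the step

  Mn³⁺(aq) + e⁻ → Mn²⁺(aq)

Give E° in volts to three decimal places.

Sequential free energies add, so n₃E°₃ = n₁E°₁ + n₂E°₂.
With n₃ = 3, and the known step contributing 2×(-1.22) V, the unknown satisfies 1·E° = 3×(-0.31) − 2×(-1.22) = +1.510.
E° = +1.510 / 1 = +1.510 V.

+1.510 V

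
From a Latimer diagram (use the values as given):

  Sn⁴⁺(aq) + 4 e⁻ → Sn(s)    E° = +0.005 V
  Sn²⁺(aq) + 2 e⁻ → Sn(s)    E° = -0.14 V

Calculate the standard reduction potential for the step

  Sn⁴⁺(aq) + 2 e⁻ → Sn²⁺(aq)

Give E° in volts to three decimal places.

+0.150 V

Sequential free energies add, so n₃E°₃ = n₁E°₁ + n₂E°₂.
With n₃ = 4, and the known step contributing 2×(-0.14) V, the unknown satisfies 2·E° = 4×(+0.005) − 2×(-0.14) = +0.300.
E° = +0.300 / 2 = +0.150 V.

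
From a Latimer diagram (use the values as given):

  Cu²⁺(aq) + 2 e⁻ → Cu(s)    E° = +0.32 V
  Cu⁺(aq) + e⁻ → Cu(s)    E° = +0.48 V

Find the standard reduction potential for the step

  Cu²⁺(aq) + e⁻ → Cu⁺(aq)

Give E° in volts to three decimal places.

+0.160 V

Sequential free energies add, so n₃E°₃ = n₁E°₁ + n₂E°₂.
With n₃ = 2, and the known step contributing 1×(+0.48) V, the unknown satisfies 1·E° = 2×(+0.32) − 1×(+0.48) = +0.160.
E° = +0.160 / 1 = +0.160 V.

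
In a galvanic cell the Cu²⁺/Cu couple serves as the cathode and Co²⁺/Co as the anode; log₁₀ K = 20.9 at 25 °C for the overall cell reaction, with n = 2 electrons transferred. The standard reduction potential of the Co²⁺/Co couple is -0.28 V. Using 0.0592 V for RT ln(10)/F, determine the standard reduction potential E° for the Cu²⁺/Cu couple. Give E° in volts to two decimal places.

+0.34 V

E°cell = (0.0592/n)·log K = (0.0592/2)(20.9) = +0.619 V.
Since Cu²⁺/Cu is the cathode and Co²⁺/Co the anode, E°cell = E°(Cu²⁺/Cu) − E°(Co²⁺/Co).
So E°(Cu²⁺/Cu) = E°cell + E°(Co²⁺/Co) = +0.619 + (-0.28) = +0.34 V.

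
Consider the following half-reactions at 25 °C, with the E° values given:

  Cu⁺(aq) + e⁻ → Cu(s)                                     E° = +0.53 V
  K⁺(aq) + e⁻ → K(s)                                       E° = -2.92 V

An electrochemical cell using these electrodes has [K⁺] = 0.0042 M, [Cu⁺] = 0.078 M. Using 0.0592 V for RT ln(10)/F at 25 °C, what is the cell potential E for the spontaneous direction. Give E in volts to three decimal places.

Cu⁺/Cu is the cathode (higher E°), K⁺/K the anode: E°cell = +0.53 − (-2.92) = +3.45 V, n = 1.
Overall: Cu⁺(aq) + K(s) → Cu(s) + K⁺(aq)
Q = [K⁺] / ([Cu⁺]); log Q = -1.269.
E = E° − (0.0592/n) log Q = +3.45 − (0.0592/1)(-1.269) = +3.525 V.

+3.525 V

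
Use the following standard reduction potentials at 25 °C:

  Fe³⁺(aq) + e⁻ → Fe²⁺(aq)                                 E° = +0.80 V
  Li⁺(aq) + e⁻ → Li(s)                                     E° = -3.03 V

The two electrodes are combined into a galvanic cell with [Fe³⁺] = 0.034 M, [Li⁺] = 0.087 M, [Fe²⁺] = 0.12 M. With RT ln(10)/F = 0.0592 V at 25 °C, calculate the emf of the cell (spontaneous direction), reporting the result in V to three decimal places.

+3.860 V

Fe³⁺/Fe²⁺ is the cathode (higher E°), Li⁺/Li the anode: E°cell = +0.80 − (-3.03) = +3.83 V, n = 1.
Overall: Fe³⁺(aq) + Li(s) → Fe²⁺(aq) + Li⁺(aq)
Q = [Fe²⁺]·[Li⁺] / ([Fe³⁺]); log Q = -0.513.
E = E° − (0.0592/n) log Q = +3.83 − (0.0592/1)(-0.513) = +3.860 V.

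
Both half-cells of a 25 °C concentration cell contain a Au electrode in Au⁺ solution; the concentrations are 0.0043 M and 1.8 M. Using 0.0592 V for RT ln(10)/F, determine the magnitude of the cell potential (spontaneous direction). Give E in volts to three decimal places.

For a concentration cell E°cell = 0. The 1.8 M side is the cathode (reduction is favoured where [Au⁺] is higher).
With n = 1, E = −(0.0592/1) log([Au⁺]ₐₙ/[Au⁺]꜀ₐₜ) = −(0.0592/1) log(0.0043/1.8) = −(0.0592/1)(-2.622) = +0.155 V.

+0.155 V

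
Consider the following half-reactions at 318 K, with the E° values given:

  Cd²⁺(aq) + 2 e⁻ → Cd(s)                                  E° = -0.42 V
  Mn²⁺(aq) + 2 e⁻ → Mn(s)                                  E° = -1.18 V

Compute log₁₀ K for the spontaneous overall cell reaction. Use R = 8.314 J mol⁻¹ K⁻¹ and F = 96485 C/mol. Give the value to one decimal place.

24.1

Cathode: Cd²⁺/Cd; anode: Mn²⁺/Mn. E°cell = (-0.42) − (-1.18) = +0.76 V, with n = 2.
ΔG° = −nFE° = −RT ln K, so ln K = nFE°/(RT) = (2)(96485)(+0.76) / ((8.314)(318)) = 55.471.
log₁₀ K = 55.471 / ln 10 = 24.1.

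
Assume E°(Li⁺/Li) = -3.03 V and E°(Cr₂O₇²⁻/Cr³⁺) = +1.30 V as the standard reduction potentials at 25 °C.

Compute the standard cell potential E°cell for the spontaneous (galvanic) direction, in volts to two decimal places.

The Cr₂O₇²⁻/Cr³⁺ couple has the higher reduction potential, so it is the cathode; Li⁺/Li is oxidised at the anode.
E°cell = E°(cathode) − E°(anode) = (+1.30) − (-3.03) = +4.33 V.

+4.33 V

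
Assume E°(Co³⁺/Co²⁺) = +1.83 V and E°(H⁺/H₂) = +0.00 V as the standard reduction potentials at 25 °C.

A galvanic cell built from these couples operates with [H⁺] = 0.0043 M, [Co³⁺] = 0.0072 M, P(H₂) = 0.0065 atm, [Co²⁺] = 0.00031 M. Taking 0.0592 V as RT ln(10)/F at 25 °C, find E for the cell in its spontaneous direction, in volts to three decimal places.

+1.986 V

Co³⁺/Co²⁺ is the cathode (higher E°), H⁺/H₂ the anode: E°cell = +1.83 − (+0.00) = +1.83 V, n = 2.
Overall: 2 Co³⁺(aq) + H₂(g) → 2 Co²⁺(aq) + 2 H⁺(aq)
Q = [Co²⁺]^2·[H⁺]^2 / ([Co³⁺]^2·P(H₂)); log Q = -5.278.
E = E° − (0.0592/n) log Q = +1.83 − (0.0592/2)(-5.278) = +1.986 V.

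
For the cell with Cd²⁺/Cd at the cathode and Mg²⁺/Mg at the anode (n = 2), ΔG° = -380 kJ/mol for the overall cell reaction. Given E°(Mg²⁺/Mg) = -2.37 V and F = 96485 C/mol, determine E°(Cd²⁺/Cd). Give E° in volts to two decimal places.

E°cell = −ΔG°/(nF) = −(-380×10³)/((2)(96485)) = +1.969 V.
Since Cd²⁺/Cd is the cathode and Mg²⁺/Mg the anode, E°cell = E°(Cd²⁺/Cd) − E°(Mg²⁺/Mg).
So E°(Cd²⁺/Cd) = E°cell + E°(Mg²⁺/Mg) = +1.969 + (-2.37) = -0.40 V.

-0.40 V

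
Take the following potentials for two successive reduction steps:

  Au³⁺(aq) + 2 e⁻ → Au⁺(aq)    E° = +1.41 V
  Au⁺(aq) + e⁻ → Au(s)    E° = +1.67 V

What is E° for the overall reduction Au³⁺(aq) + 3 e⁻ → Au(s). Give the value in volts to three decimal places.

+1.497 V

Standard free energies of sequential steps add: ΔG°₃ = ΔG°₁ + ΔG°₂, so n₃E°₃ = n₁E°₁ + n₂E°₂.
E°₃ = (2×+1.41 + 1×+1.67) / 3 = (+4.490) / 3 = +1.497 V.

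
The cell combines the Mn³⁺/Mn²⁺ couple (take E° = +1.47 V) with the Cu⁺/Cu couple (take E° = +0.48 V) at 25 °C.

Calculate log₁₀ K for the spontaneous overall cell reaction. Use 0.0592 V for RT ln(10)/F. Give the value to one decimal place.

Cathode: Mn³⁺/Mn²⁺; anode: Cu⁺/Cu. E°cell = +0.99 V, n = 1.
log K = nE°cell / 0.0592 = (1)(+0.99) / 0.0592 = 16.7.

16.7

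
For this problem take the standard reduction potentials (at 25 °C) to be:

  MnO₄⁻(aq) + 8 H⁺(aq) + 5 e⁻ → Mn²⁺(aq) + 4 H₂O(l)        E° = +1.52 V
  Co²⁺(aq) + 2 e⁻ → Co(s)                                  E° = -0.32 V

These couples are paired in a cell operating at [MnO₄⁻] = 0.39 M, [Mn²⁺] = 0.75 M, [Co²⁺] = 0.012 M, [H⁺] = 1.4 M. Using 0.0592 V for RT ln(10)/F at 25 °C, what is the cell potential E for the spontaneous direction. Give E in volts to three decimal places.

MnO₄⁻/Mn²⁺ is the cathode (higher E°), Co²⁺/Co the anode: E°cell = +1.52 − (-0.32) = +1.84 V, n = 10.
Overall: 2 MnO₄⁻(aq) + 16 H⁺(aq) + 5 Co(s) → 2 Mn²⁺(aq) + 8 H₂O(l) + 5 Co²⁺(aq)
Q = [Mn²⁺]^2·[Co²⁺]^5 / ([MnO₄⁻]^2·[H⁺]^16); log Q = -11.374.
E = E° − (0.0592/n) log Q = +1.84 − (0.0592/10)(-11.374) = +1.907 V.

+1.907 V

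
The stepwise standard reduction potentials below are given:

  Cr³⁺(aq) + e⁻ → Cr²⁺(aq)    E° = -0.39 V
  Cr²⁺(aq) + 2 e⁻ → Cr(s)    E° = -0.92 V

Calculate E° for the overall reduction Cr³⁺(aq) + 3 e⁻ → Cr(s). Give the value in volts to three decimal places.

Adding the free-energy changes (−nFE°) of the two steps gives −n₃FE°₃ = −n₁FE°₁ − n₂FE°₂.
E°₃ = (1×-0.39 + 2×-0.92) / 3 = (-2.230) / 3 = -0.743 V.

-0.743 V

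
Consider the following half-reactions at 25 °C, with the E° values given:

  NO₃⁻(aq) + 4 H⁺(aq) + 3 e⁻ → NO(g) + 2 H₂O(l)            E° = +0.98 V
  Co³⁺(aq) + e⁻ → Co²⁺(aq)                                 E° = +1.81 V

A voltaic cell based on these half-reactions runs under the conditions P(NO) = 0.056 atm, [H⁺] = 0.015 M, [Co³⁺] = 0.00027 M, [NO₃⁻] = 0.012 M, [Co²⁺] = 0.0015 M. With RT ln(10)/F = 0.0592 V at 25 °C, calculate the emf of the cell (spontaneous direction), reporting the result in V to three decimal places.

+0.943 V

Co³⁺/Co²⁺ is the cathode (higher E°), NO₃⁻/NO the anode: E°cell = +1.81 − (+0.98) = +0.83 V, n = 3.
Overall: 3 Co³⁺(aq) + NO(g) + 2 H₂O(l) → 3 Co²⁺(aq) + NO₃⁻(aq) + 4 H⁺(aq)
Q = [Co²⁺]^3·[NO₃⁻]·[H⁺]^4 / ([Co³⁺]^3·P(NO)); log Q = -5.730.
E = E° − (0.0592/n) log Q = +0.83 − (0.0592/3)(-5.730) = +0.943 V.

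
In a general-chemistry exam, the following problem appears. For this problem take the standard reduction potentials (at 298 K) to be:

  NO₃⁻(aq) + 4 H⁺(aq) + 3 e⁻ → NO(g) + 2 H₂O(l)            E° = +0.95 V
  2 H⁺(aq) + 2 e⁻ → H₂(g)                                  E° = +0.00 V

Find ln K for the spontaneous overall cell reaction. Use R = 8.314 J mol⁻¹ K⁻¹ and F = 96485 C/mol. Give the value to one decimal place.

222.0

Cathode: NO₃⁻/NO; anode: H⁺/H₂. E°cell = (+0.95) − (+0.00) = +0.95 V, with n = 6.
ΔG° = −nFE° = −RT ln K, so ln K = nFE°/(RT) = (6)(96485)(+0.95) / ((8.314)(298)) = 221.977.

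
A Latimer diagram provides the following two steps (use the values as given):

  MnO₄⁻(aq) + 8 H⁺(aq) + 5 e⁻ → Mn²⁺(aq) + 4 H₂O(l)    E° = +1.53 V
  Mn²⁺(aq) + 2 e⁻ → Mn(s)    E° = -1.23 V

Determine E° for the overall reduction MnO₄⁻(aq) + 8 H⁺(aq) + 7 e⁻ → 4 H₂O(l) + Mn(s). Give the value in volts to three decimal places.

+0.741 V

Standard free energies of sequential steps add: ΔG°₃ = ΔG°₁ + ΔG°₂, so n₃E°₃ = n₁E°₁ + n₂E°₂.
E°₃ = (5×+1.53 + 2×-1.23) / 7 = (+5.190) / 7 = +0.741 V.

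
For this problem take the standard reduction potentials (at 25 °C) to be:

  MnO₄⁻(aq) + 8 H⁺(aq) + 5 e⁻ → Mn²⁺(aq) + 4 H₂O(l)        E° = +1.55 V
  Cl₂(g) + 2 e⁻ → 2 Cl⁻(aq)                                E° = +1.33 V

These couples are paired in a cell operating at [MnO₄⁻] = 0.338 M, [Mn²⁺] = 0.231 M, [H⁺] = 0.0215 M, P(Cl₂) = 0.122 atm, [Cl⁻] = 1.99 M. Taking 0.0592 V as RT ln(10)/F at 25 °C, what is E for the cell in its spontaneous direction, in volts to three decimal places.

+0.109 V

MnO₄⁻/Mn²⁺ is the cathode (higher E°), Cl₂/Cl⁻ the anode: E°cell = +1.55 − (+1.33) = +0.22 V, n = 10.
Overall: 2 MnO₄⁻(aq) + 16 H⁺(aq) + 10 Cl⁻(aq) → 2 Mn²⁺(aq) + 8 H₂O(l) + 5 Cl₂(g)
Q = [Mn²⁺]^2·P(Cl₂)^5 / ([MnO₄⁻]^2·[H⁺]^16·[Cl⁻]^10); log Q = 18.794.
E = E° − (0.0592/n) log Q = +0.22 − (0.0592/10)(18.794) = +0.109 V.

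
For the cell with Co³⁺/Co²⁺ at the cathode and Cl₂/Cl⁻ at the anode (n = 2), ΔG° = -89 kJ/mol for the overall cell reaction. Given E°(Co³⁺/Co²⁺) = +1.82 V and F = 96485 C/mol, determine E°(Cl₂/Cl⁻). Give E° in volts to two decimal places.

E°cell = −ΔG°/(nF) = −(-89×10³)/((2)(96485)) = +0.461 V.
Since Co³⁺/Co²⁺ is the cathode and Cl₂/Cl⁻ the anode, E°cell = E°(Co³⁺/Co²⁺) − E°(Cl₂/Cl⁻).
So E°(Cl₂/Cl⁻) = E°(Co³⁺/Co²⁺) − E°cell = (+1.82) − (+0.461) = +1.36 V.

+1.36 V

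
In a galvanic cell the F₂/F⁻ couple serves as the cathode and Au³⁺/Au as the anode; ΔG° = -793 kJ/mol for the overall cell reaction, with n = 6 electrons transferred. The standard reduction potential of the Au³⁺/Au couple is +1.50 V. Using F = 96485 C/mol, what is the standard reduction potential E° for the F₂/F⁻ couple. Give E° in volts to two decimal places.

+2.87 V

E°cell = −ΔG°/(nF) = −(-793×10³)/((6)(96485)) = +1.370 V.
Since F₂/F⁻ is the cathode and Au³⁺/Au the anode, E°cell = E°(F₂/F⁻) − E°(Au³⁺/Au).
So E°(F₂/F⁻) = E°cell + E°(Au³⁺/Au) = +1.370 + (+1.50) = +2.87 V.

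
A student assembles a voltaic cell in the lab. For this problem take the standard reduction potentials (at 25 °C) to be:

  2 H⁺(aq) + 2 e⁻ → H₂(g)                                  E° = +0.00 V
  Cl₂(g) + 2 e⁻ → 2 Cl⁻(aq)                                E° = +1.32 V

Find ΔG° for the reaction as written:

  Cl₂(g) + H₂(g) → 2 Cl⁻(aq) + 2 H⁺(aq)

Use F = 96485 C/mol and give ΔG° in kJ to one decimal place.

As written, Cl₂/Cl⁻ is reduced (cathode) and H⁺/H₂ is oxidised (anode), so E°cell = (+1.32) − (+0.00) = +1.32 V.
Balancing electrons gives n = 2.
ΔG° = −nFE° = −(2)(96485)(+1.32) = -254,720 J = -254.7 kJ.

-254.7 kJ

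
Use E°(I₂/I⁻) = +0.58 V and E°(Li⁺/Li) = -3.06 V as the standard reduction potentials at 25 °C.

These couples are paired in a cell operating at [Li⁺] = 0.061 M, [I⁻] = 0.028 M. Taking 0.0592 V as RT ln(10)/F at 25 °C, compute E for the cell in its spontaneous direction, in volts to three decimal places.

I₂/I⁻ is the cathode (higher E°), Li⁺/Li the anode: E°cell = +0.58 − (-3.06) = +3.64 V, n = 2.
Overall: I₂(s) + 2 Li(s) → 2 I⁻(aq) + 2 Li⁺(aq)
Q = [I⁻]^2·[Li⁺]^2; log Q = -5.535.
E = E° − (0.0592/n) log Q = +3.64 − (0.0592/2)(-5.535) = +3.804 V.

+3.804 V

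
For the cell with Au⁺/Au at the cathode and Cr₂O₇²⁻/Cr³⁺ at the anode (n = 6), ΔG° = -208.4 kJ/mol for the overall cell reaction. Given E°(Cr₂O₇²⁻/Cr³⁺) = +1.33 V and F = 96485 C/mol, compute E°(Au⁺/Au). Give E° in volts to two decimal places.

+1.69 V

E°cell = −ΔG°/(nF) = −(-208.4×10³)/((6)(96485)) = +0.360 V.
Since Au⁺/Au is the cathode and Cr₂O₇²⁻/Cr³⁺ the anode, E°cell = E°(Au⁺/Au) − E°(Cr₂O₇²⁻/Cr³⁺).
So E°(Au⁺/Au) = E°cell + E°(Cr₂O₇²⁻/Cr³⁺) = +0.360 + (+1.33) = +1.69 V.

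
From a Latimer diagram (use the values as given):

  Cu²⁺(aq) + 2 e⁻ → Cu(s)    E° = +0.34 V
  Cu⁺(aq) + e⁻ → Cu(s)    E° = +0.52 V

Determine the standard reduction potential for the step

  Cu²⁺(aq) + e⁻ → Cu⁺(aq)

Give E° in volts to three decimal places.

Sequential free energies add, so n₃E°₃ = n₁E°₁ + n₂E°₂.
With n₃ = 2, and the known step contributing 1×(+0.52) V, the unknown satisfies 1·E° = 2×(+0.34) − 1×(+0.52) = +0.160.
E° = +0.160 / 1 = +0.160 V.

+0.160 V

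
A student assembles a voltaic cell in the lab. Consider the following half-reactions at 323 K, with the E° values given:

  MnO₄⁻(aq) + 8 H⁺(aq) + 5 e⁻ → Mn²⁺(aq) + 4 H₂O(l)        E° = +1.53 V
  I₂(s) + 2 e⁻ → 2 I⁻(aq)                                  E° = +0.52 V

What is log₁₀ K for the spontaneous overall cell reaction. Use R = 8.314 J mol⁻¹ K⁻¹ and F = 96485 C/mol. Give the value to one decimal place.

157.6

Cathode: MnO₄⁻/Mn²⁺; anode: I₂/I⁻. E°cell = (+1.53) − (+0.52) = +1.01 V, with n = 10.
ΔG° = −nFE° = −RT ln K, so ln K = nFE°/(RT) = (10)(96485)(+1.01) / ((8.314)(323)) = 362.885.
log₁₀ K = 362.885 / ln 10 = 157.6.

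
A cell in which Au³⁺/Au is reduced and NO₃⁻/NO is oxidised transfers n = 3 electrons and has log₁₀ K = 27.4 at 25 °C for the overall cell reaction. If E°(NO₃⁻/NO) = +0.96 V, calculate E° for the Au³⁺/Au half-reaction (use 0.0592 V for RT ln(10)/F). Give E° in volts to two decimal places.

E°cell = (0.0592/n)·log K = (0.0592/3)(27.4) = +0.541 V.
Since Au³⁺/Au is the cathode and NO₃⁻/NO the anode, E°cell = E°(Au³⁺/Au) − E°(NO₃⁻/NO).
So E°(Au³⁺/Au) = E°cell + E°(NO₃⁻/NO) = +0.541 + (+0.96) = +1.50 V.

+1.50 V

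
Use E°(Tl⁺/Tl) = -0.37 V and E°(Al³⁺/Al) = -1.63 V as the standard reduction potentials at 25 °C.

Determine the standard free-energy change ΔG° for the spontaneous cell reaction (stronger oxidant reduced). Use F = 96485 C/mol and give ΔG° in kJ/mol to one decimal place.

-364.7 kJ/mol

Tl⁺/Tl (E° = -0.37 V) is the cathode; Al³⁺/Al (E° = -1.63 V) is the anode, so E°cell = +1.26 V.
Balancing electrons gives n = 3 (lcm of 1 and 3).
ΔG° = −nFE° = −(3)(96485)(+1.26) = -364,713 J = -364.7 kJ/mol.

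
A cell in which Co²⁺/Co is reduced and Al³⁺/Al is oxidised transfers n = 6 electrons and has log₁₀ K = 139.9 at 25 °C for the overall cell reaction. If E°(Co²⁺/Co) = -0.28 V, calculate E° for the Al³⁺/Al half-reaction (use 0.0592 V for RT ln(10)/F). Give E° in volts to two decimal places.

-1.66 V

E°cell = (0.0592/n)·log K = (0.0592/6)(139.9) = +1.380 V.
Since Co²⁺/Co is the cathode and Al³⁺/Al the anode, E°cell = E°(Co²⁺/Co) − E°(Al³⁺/Al).
So E°(Al³⁺/Al) = E°(Co²⁺/Co) − E°cell = (-0.28) − (+1.380) = -1.66 V.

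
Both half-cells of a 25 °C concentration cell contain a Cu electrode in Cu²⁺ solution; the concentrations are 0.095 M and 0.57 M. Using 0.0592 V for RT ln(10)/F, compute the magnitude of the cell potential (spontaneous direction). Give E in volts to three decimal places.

+0.023 V

For a concentration cell E°cell = 0. The 0.57 M side is the cathode (reduction is favoured where [Cu²⁺] is higher).
With n = 2, E = −(0.0592/2) log([Cu²⁺]ₐₙ/[Cu²⁺]꜀ₐₜ) = −(0.0592/2) log(0.095/0.57) = −(0.0592/2)(-0.778) = +0.023 V.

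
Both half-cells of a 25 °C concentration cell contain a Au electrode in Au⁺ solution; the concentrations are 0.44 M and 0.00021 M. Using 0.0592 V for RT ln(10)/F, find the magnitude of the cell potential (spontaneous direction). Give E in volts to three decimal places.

+0.197 V

For a concentration cell E°cell = 0. The 0.44 M side is the cathode (reduction is favoured where [Au⁺] is higher).
With n = 1, E = −(0.0592/1) log([Au⁺]ₐₙ/[Au⁺]꜀ₐₜ) = −(0.0592/1) log(0.00021/0.44) = −(0.0592/1)(-3.321) = +0.197 V.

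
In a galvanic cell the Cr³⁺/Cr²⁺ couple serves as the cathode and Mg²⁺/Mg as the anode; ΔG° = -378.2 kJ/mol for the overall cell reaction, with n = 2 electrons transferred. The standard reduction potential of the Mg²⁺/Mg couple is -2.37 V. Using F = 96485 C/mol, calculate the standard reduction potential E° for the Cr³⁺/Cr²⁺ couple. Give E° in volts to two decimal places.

E°cell = −ΔG°/(nF) = −(-378.2×10³)/((2)(96485)) = +1.960 V.
Since Cr³⁺/Cr²⁺ is the cathode and Mg²⁺/Mg the anode, E°cell = E°(Cr³⁺/Cr²⁺) − E°(Mg²⁺/Mg).
So E°(Cr³⁺/Cr²⁺) = E°cell + E°(Mg²⁺/Mg) = +1.960 + (-2.37) = -0.41 V.

-0.41 V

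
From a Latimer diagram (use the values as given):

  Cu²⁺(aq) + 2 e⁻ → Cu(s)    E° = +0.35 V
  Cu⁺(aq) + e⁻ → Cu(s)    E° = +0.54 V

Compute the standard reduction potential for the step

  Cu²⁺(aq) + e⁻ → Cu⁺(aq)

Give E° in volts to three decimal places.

Sequential free energies add, so n₃E°₃ = n₁E°₁ + n₂E°₂.
With n₃ = 2, and the known step contributing 1×(+0.54) V, the unknown satisfies 1·E° = 2×(+0.35) − 1×(+0.54) = +0.160.
E° = +0.160 / 1 = +0.160 V.

+0.160 V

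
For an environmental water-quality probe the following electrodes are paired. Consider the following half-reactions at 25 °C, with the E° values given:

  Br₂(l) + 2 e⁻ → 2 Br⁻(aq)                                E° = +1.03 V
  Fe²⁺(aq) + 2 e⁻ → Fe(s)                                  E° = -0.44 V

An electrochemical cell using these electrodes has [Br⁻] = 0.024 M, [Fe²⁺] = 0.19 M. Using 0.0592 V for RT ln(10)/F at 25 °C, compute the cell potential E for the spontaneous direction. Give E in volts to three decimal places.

+1.587 V

Br₂/Br⁻ is the cathode (higher E°), Fe²⁺/Fe the anode: E°cell = +1.03 − (-0.44) = +1.47 V, n = 2.
Overall: Br₂(l) + Fe(s) → 2 Br⁻(aq) + Fe²⁺(aq)
Q = [Br⁻]^2·[Fe²⁺]; log Q = -3.961.
E = E° − (0.0592/n) log Q = +1.47 − (0.0592/2)(-3.961) = +1.587 V.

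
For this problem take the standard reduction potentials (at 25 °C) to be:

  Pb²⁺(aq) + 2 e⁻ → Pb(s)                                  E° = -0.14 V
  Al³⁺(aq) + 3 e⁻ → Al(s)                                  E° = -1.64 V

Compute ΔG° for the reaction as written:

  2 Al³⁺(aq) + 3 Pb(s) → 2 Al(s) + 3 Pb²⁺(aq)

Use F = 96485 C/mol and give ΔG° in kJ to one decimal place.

As written, Al³⁺/Al is reduced (cathode) and Pb²⁺/Pb is oxidised (anode), so E°cell = (-1.64) − (-0.14) = -1.50 V.
Balancing electrons gives n = 6.
ΔG° = −nFE° = −(6)(96485)(-1.50) = 868,365 J = +868.4 kJ.

+868.4 kJ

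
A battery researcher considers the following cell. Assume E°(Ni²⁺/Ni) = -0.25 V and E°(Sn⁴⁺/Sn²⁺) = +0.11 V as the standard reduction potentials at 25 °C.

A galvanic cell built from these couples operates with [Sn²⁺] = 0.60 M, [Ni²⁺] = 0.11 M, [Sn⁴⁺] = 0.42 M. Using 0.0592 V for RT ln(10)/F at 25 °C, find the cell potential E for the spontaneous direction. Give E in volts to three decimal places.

+0.384 V

Sn⁴⁺/Sn²⁺ is the cathode (higher E°), Ni²⁺/Ni the anode: E°cell = +0.11 − (-0.25) = +0.36 V, n = 2.
Overall: Sn⁴⁺(aq) + Ni(s) → Sn²⁺(aq) + Ni²⁺(aq)
Q = [Sn²⁺]·[Ni²⁺] / ([Sn⁴⁺]); log Q = -0.804.
E = E° − (0.0592/n) log Q = +0.36 − (0.0592/2)(-0.804) = +0.384 V.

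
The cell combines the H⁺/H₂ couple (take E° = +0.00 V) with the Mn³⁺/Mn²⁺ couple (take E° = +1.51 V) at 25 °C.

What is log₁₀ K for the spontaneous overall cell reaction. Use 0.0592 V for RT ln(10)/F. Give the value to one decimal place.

Cathode: Mn³⁺/Mn²⁺; anode: H⁺/H₂. E°cell = +1.51 V, n = 2.
log K = nE°cell / 0.0592 = (2)(+1.51) / 0.0592 = 51.0.

51.0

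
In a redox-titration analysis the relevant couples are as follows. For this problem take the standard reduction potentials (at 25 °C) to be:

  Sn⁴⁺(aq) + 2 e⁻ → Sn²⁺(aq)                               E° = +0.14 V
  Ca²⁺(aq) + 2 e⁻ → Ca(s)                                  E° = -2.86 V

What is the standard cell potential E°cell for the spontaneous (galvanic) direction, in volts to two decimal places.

The Sn⁴⁺/Sn²⁺ couple has the higher reduction potential, so it is the cathode; Ca²⁺/Ca is oxidised at the anode.
E°cell = E°(cathode) − E°(anode) = (+0.14) − (-2.86) = +3.00 V.

+3.00 V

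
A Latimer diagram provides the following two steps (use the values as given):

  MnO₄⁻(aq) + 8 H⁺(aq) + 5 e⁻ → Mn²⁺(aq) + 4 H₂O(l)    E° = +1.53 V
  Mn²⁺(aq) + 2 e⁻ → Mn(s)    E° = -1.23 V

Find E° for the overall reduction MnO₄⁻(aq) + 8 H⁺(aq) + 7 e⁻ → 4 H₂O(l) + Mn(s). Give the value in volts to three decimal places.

+0.741 V

Since ΔG° = −nFE° is additive over sequential reductions, n₃E°₃ = n₁E°₁ + n₂E°₂.
E°₃ = (5×+1.53 + 2×-1.23) / 7 = (+5.190) / 7 = +0.741 V.
Simply averaging or adding the two E° values would be wrong; the electron-weighted sum is required.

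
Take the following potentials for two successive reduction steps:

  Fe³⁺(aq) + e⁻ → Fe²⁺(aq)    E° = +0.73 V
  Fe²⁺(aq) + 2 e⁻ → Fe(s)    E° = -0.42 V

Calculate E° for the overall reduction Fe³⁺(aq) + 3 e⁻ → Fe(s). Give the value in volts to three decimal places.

-0.037 V

Since ΔG° = −nFE° is additive over sequential reductions, n₃E°₃ = n₁E°₁ + n₂E°₂.
E°₃ = (1×+0.73 + 2×-0.42) / 3 = (-0.110) / 3 = -0.037 V.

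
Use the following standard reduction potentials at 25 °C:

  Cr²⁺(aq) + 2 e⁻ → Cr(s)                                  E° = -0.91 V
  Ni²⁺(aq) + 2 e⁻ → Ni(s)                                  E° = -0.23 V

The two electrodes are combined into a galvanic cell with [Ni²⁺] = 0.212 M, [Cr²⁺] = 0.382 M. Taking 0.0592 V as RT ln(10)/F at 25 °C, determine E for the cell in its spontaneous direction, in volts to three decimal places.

Ni²⁺/Ni is the cathode (higher E°), Cr²⁺/Cr the anode: E°cell = -0.23 − (-0.91) = +0.68 V, n = 2.
Overall: Ni²⁺(aq) + Cr(s) → Ni(s) + Cr²⁺(aq)
Q = [Cr²⁺] / ([Ni²⁺]); log Q = 0.256.
E = E° − (0.0592/n) log Q = +0.68 − (0.0592/2)(0.256) = +0.672 V.

+0.672 V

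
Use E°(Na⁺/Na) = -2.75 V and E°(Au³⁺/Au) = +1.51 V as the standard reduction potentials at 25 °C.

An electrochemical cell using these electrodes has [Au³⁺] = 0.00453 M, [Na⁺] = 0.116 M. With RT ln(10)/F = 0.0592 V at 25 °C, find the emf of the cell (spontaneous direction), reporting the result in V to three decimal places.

+4.269 V

Au³⁺/Au is the cathode (higher E°), Na⁺/Na the anode: E°cell = +1.51 − (-2.75) = +4.26 V, n = 3.
Overall: Au³⁺(aq) + 3 Na(s) → Au(s) + 3 Na⁺(aq)
Q = [Na⁺]^3 / ([Au³⁺]); log Q = -0.463.
E = E° − (0.0592/n) log Q = +4.26 − (0.0592/3)(-0.463) = +4.269 V.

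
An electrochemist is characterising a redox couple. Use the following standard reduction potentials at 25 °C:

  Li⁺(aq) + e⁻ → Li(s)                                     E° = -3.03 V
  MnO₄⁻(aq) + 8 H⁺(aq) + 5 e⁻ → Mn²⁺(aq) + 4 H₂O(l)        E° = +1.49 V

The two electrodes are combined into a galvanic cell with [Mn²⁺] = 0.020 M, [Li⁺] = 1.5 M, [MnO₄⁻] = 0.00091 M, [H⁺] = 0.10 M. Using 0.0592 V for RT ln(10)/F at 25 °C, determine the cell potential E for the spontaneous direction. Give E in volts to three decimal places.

MnO₄⁻/Mn²⁺ is the cathode (higher E°), Li⁺/Li the anode: E°cell = +1.49 − (-3.03) = +4.52 V, n = 5.
Overall: MnO₄⁻(aq) + 8 H⁺(aq) + 5 Li(s) → Mn²⁺(aq) + 4 H₂O(l) + 5 Li⁺(aq)
Q = [Mn²⁺]·[Li⁺]^5 / ([MnO₄⁻]·[H⁺]^8); log Q = 10.222.
E = E° − (0.0592/n) log Q = +4.52 − (0.0592/5)(10.222) = +4.399 V.

+4.399 V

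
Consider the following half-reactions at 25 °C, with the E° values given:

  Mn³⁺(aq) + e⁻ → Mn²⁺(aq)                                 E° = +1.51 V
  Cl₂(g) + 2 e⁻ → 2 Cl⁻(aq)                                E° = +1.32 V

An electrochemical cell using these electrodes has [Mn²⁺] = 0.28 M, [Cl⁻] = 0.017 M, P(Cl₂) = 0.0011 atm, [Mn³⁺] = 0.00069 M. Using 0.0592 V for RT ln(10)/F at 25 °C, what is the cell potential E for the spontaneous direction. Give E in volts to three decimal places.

+0.018 V

Mn³⁺/Mn²⁺ is the cathode (higher E°), Cl₂/Cl⁻ the anode: E°cell = +1.51 − (+1.32) = +0.19 V, n = 2.
Overall: 2 Mn³⁺(aq) + 2 Cl⁻(aq) → 2 Mn²⁺(aq) + Cl₂(g)
Q = [Mn²⁺]^2·P(Cl₂) / ([Mn³⁺]^2·[Cl⁻]^2); log Q = 5.797.
E = E° − (0.0592/n) log Q = +0.19 − (0.0592/2)(5.797) = +0.018 V.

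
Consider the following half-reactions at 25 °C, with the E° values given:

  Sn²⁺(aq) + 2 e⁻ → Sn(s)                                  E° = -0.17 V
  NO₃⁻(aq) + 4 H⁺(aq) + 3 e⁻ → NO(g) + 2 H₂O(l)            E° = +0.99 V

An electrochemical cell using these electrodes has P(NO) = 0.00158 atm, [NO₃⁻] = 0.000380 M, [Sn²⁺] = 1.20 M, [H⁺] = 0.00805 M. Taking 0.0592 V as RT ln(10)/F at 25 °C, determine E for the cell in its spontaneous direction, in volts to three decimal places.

NO₃⁻/NO is the cathode (higher E°), Sn²⁺/Sn the anode: E°cell = +0.99 − (-0.17) = +1.16 V, n = 6.
Overall: 2 NO₃⁻(aq) + 8 H⁺(aq) + 3 Sn(s) → 2 NO(g) + 4 H₂O(l) + 3 Sn²⁺(aq)
Q = P(NO)^2·[Sn²⁺]^3 / ([NO₃⁻]^2·[H⁺]^8); log Q = 18.229.
E = E° − (0.0592/n) log Q = +1.16 − (0.0592/6)(18.229) = +0.980 V.

+0.980 V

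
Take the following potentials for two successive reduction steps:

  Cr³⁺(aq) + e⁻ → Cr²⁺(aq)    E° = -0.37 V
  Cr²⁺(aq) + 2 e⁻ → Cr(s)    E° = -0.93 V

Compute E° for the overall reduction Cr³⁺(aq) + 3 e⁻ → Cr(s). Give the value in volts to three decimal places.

Since ΔG° = −nFE° is additive over sequential reductions, n₃E°₃ = n₁E°₁ + n₂E°₂.
E°₃ = (1×-0.37 + 2×-0.93) / 3 = (-2.230) / 3 = -0.743 V.
Simply averaging or adding the two E° values would be wrong; the electron-weighted sum is required.

-0.743 V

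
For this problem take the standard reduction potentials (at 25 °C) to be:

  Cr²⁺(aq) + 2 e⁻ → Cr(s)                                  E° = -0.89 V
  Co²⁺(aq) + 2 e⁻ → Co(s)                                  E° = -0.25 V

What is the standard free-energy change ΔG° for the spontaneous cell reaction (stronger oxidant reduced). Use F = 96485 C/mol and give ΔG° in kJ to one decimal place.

Co²⁺/Co (E° = -0.25 V) is the cathode; Cr²⁺/Cr (E° = -0.89 V) is the anode, so E°cell = +0.64 V.
Balancing electrons gives n = 2 (lcm of 2 and 2).
ΔG° = −nFE° = −(2)(96485)(+0.64) = -123,501 J = -123.5 kJ.

-123.5 kJ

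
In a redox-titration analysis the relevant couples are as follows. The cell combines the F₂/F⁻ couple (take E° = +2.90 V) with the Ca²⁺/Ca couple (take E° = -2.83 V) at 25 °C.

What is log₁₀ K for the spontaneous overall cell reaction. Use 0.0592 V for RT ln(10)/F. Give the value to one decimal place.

193.6

Cathode: F₂/F⁻; anode: Ca²⁺/Ca. E°cell = +5.73 V, n = 2.
log K = nE°cell / 0.0592 = (2)(+5.73) / 0.0592 = 193.6.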